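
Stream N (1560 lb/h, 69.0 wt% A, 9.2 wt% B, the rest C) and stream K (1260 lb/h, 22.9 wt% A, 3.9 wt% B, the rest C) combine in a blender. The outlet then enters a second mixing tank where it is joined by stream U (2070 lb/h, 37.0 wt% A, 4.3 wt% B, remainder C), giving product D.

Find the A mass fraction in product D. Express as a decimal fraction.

Overall, product flow = 4890 lb/h.
A in = 1560×0.690 + 1260×0.229 + 2070×0.370 = 2130.8 lb/h.
A fraction in D = 0.4358.

0.4358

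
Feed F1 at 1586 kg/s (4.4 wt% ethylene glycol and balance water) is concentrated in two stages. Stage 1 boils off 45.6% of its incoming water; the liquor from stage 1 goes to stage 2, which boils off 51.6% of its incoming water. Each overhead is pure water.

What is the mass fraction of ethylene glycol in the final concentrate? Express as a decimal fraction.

water in feed = 1586×0.956 = 1516.2 kg/s.
After stage 1: water left = (1−0.456)×1516.2 = 824.82; stream total = 894.61 kg/s.
After stage 2: water left = (1−0.516)×824.82 = 399.21; final concentrate = 469 kg/s.
ethylene glycol fraction = 69.784/469 = 0.149.

0.149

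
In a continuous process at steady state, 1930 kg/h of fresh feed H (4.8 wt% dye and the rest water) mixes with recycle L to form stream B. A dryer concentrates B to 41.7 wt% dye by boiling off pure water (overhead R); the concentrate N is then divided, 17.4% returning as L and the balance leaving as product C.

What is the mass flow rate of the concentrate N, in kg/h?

269 kg/h

Overall dye balance (none leaves overhead): dye in fresh feed = dye in product, i.e. 1930×0.048 = (1−0.174)·N·0.417.
N = 92.64/(0.417×0.826) = 268.96 kg/h.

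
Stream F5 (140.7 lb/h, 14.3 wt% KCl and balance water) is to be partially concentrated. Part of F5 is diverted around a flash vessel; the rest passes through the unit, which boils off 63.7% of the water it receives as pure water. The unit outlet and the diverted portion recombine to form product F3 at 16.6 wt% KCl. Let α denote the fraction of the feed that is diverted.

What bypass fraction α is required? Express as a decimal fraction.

0.746

All 140.7×0.143 = 20.12 lb/h of KCl reaches F3, so F3 = 20.12/0.166 = 121.21 lb/h and vapour = 19.495 lb/h.
The evaporator receives (1−α)·140.7 of feed at 0.857 water and removes 0.637 of that water:
0.637×0.857×(1−α)×140.7 = 19.495
(1−α) = 19.495/76.809 = 0.2538;  α = 0.7462.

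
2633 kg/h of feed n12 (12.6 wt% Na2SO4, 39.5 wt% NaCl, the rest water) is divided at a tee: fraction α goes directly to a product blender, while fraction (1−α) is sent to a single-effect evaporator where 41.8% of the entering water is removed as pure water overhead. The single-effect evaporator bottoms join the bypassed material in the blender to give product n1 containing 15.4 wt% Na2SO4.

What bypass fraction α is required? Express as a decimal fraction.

0.092

All 2633×0.126 = 331.76 kg/h of Na2SO4 reaches n1, so n1 = 331.76/0.154 = 2154.3 kg/h and vapour = 478.73 kg/h.
The evaporator receives (1−α)·2633 of feed at 0.479 water and removes 0.418 of that water:
0.418×0.479×(1−α)×2633 = 478.73
(1−α) = 478.73/527.18 = 0.9081;  α = 0.0919.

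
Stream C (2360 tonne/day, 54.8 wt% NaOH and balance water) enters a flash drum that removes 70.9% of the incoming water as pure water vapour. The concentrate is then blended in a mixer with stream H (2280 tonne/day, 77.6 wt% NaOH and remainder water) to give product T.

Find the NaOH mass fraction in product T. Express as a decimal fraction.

Vapour removed = 0.709×0.452×2360 = 756.3 tonne/day; concentrate = 1603.7 tonne/day.
NaOH reaching the mixer = 1293.3 (from concentrate) + 2280×0.776 = 3062.6 tonne/day.
Product flow = 1603.7 + 2280 = 3883.7 tonne/day; NaOH fraction = 0.7886.

0.7886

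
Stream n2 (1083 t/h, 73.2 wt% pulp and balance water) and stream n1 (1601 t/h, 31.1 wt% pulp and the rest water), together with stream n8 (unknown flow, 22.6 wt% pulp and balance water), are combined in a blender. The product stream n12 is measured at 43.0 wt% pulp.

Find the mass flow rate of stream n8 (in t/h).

669.3 t/h

Let n8 be the unknown flow. Total out = 2684 + n8.
pulp balance: 1290.7 + 0.226·n8 = 0.430·(2684 + n8)
(0.226 − 0.430)·n8 = 0.430×2684 − 1290.7 = -136.55
n8 = -136.55 / -0.204 = 669.35 t/h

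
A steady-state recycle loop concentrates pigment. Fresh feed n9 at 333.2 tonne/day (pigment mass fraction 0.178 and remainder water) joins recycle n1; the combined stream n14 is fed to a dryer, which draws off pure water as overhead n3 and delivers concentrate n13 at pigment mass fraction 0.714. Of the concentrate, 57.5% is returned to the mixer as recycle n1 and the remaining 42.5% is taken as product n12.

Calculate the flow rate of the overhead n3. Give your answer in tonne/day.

250.1 tonne/day

Overall pigment balance (none leaves overhead): pigment in fresh feed = pigment in product, i.e. 333.2×0.178 = (1−0.575)·n13·0.714.
n13 = 59.31/(0.714×0.425) = 195.45 tonne/day.
Recycle n1 = 0.575×195.45 = 112.38 tonne/day.
Combined feed n14 = 333.2 + 112.38 = 445.58 tonne/day.
Overhead n3 = n14 − n13 = 445.58 − 195.45 = 250.13 tonne/day.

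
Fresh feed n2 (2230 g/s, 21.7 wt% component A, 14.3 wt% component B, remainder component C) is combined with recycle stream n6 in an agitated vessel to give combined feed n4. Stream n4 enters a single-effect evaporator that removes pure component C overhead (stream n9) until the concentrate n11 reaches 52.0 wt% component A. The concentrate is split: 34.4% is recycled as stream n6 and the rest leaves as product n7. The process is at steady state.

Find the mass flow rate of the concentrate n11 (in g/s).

Overall component A balance (none leaves overhead): component A in fresh feed = component A in product, i.e. 2230×0.217 = (1−0.344)·n11·0.520.
n11 = 483.91/(0.520×0.656) = 1418.6 g/s.

1419 g/s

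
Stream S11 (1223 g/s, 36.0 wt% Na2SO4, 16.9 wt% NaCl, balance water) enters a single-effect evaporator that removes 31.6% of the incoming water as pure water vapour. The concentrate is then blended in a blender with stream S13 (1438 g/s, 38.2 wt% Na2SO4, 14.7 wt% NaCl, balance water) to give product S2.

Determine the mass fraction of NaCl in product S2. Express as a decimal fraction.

Vapour removed = 0.316×0.471×1223 = 182.03 g/s; concentrate = 1041 g/s.
NaCl reaching the mixer = 206.69 (from concentrate) + 1438×0.147 = 418.07 g/s.
Product flow = 1041 + 1438 = 2479 g/s; NaCl fraction = 0.169.

0.169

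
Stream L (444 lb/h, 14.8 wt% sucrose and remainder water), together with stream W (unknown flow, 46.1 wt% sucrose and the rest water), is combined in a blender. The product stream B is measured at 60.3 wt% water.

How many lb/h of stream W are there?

1727 lb/h

Let W be the unknown flow. Total out = 444 + W.
water balance: 378.29 + 0.539·W = 0.603·(444 + W)
(0.539 − 0.603)·W = 0.603×444 − 378.29 = -110.56
W = -110.56 / -0.064 = 1727.4 lb/h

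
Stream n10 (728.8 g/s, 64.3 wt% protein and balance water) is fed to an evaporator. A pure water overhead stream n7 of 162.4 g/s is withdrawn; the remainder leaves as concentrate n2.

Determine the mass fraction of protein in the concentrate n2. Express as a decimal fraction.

protein is not removed: 728.8×0.643 = 468.62 g/s of protein enters n2.
Concentrate = 728.8 − 162.4 = 566.4 g/s.
Mass fraction = 468.62/566.4 = 0.827.

0.827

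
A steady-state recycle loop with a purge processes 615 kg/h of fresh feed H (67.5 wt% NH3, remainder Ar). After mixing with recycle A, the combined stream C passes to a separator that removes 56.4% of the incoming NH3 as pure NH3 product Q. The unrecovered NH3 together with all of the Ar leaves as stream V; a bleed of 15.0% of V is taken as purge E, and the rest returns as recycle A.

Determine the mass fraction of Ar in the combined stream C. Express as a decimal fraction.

0.669

Ar enters only via H and leaves only via the purge: 615×0.325 = 0.150×(Ar in V), and the separator passes all Ar, so Ar in C = Ar in V = 1332.5 kg/h.
NH3 in C: m_A = 615×0.675 + (1−0.150)·(1−0.564)·m_A, so m_A = 415.12/0.6294 = 659.56 kg/h.
C = 659.56 + 1332.5 = 1992.1 kg/h.
Ar fraction in C = 1332.5/1992.1 = 0.669.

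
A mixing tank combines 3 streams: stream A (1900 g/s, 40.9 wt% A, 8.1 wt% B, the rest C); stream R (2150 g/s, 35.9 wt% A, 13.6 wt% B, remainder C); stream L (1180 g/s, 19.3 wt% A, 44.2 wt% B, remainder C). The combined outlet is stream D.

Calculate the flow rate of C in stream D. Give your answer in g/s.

2485 g/s

C out = C in = 1900×0.510 + 2150×0.505 + 1180×0.365 = 2485.4 g/s.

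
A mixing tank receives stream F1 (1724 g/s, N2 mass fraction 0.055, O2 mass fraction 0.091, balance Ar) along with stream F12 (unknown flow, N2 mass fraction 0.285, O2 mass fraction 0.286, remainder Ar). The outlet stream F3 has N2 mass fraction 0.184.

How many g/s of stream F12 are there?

Let F12 be the unknown flow. Total out = 1724 + F12.
N2 balance: 94.82 + 0.285·F12 = 0.184·(1724 + F12)
(0.285 − 0.184)·F12 = 0.184×1724 − 94.82 = 222.4
F12 = 222.4 / 0.101 = 2201.9 g/s

2202 g/s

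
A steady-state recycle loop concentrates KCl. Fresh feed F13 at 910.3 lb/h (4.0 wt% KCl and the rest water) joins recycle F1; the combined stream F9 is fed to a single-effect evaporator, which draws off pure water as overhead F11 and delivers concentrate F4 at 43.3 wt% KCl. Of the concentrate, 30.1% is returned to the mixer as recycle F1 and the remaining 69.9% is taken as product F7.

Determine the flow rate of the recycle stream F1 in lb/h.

36.21 lb/h

Overall KCl balance (none leaves overhead): KCl in fresh feed = KCl in product, i.e. 910.3×0.040 = (1−0.301)·F4·0.433.
F4 = 36.412/(0.433×0.699) = 120.3 lb/h.
Recycle F1 = 0.301×120.3 = 36.211 lb/h.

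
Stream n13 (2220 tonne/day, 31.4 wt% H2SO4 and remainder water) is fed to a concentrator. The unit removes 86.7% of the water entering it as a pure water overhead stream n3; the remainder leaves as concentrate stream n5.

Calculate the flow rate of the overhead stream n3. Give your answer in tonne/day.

1320 tonne/day

water entering = 2220×0.686 = 1522.9 tonne/day; overhead removed = 0.867×1522.9 = 1320.4 tonne/day.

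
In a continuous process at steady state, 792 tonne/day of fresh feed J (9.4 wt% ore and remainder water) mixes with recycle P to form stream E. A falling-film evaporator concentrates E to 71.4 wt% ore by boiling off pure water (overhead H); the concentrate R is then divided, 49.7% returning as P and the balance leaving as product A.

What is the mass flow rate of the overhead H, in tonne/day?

Overall ore balance (none leaves overhead): ore in fresh feed = ore in product, i.e. 792×0.094 = (1−0.497)·R·0.714.
R = 74.448/(0.714×0.503) = 207.29 tonne/day.
Recycle P = 0.497×207.29 = 103.03 tonne/day.
Combined feed E = 792 + 103.03 = 895.03 tonne/day.
Overhead H = E − R = 895.03 − 207.29 = 687.73 tonne/day.

687.7 tonne/day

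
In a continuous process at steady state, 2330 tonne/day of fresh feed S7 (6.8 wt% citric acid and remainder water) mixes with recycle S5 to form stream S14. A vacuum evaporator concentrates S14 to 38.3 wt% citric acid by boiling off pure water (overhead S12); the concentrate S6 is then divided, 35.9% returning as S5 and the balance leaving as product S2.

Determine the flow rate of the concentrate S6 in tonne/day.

645.4 tonne/day

Overall citric acid balance (none leaves overhead): citric acid in fresh feed = citric acid in product, i.e. 2330×0.068 = (1−0.359)·S6·0.383.
S6 = 158.44/(0.383×0.641) = 645.37 tonne/day.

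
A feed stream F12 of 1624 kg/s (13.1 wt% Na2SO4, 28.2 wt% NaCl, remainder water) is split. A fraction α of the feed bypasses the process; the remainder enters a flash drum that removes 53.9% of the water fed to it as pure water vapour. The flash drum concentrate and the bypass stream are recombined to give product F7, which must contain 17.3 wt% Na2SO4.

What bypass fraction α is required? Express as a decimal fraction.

All 1624×0.131 = 212.74 kg/s of Na2SO4 reaches F7, so F7 = 212.74/0.173 = 1229.7 kg/s and vapour = 394.27 kg/s.
The evaporator receives (1−α)·1624 of feed at 0.587 water and removes 0.539 of that water:
0.539×0.587×(1−α)×1624 = 394.27
(1−α) = 394.27/513.82 = 0.7673;  α = 0.2327.

0.233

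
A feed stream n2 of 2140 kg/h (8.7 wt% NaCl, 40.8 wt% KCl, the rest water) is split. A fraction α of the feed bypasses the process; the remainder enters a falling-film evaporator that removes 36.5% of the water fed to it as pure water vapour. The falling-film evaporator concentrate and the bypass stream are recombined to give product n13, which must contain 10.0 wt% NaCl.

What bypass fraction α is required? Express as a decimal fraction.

All 2140×0.087 = 186.18 kg/h of NaCl reaches n13, so n13 = 186.18/0.100 = 1861.8 kg/h and vapour = 278.2 kg/h.
The evaporator receives (1−α)·2140 of feed at 0.505 water and removes 0.365 of that water:
0.365×0.505×(1−α)×2140 = 278.2
(1−α) = 278.2/394.46 = 0.7053;  α = 0.2947.

0.295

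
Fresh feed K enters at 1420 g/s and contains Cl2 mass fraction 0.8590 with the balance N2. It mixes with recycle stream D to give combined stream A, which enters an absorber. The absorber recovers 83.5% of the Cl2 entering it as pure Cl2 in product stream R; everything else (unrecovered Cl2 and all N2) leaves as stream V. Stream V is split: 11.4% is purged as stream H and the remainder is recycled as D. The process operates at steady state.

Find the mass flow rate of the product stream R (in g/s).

Cl2 in A: m_A = 1420×0.859 + (1−0.114)·(1−0.835)·m_A, so m_A = 1219.8/0.8538 = 1428.6 g/s.
Product R = 0.835×1428.6 = 1192.9 g/s.

1193 g/s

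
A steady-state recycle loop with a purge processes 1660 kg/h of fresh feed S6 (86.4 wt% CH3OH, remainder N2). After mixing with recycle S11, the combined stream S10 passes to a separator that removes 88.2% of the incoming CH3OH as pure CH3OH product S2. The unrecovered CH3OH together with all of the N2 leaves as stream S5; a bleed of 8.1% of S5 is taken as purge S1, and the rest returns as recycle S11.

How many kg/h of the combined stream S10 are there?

N2 enters only via S6 and leaves only via the purge: 1660×0.136 = 0.081×(N2 in S5), and the separator passes all N2, so N2 in S10 = N2 in S5 = 2787.2 kg/h.
CH3OH in S10: m_A = 1660×0.864 + (1−0.081)·(1−0.882)·m_A, so m_A = 1434.2/0.8916 = 1608.7 kg/h.
S10 = 1608.7 + 2787.2 = 4395.9 kg/h.

4396 kg/h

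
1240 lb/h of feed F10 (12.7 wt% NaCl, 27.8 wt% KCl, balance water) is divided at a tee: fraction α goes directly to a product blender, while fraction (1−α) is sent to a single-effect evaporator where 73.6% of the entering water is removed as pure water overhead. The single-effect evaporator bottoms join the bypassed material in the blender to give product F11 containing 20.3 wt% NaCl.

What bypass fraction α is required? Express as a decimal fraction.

0.145

All 1240×0.127 = 157.48 lb/h of NaCl reaches F11, so F11 = 157.48/0.203 = 775.76 lb/h and vapour = 464.24 lb/h.
The evaporator receives (1−α)·1240 of feed at 0.595 water and removes 0.736 of that water:
0.736×0.595×(1−α)×1240 = 464.24
(1−α) = 464.24/543.02 = 0.8549;  α = 0.1451.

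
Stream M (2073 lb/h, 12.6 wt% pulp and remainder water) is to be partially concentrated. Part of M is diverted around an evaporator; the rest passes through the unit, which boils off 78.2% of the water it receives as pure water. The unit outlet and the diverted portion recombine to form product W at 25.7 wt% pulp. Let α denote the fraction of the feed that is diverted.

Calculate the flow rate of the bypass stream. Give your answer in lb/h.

All 2073×0.126 = 261.2 lb/h of pulp reaches W, so W = 261.2/0.257 = 1016.3 lb/h and vapour = 1056.7 lb/h.
The evaporator receives (1−α)·2073 of feed at 0.874 water and removes 0.782 of that water:
0.782×0.874×(1−α)×2073 = 1056.7
(1−α) = 1056.7/1416.8 = 0.7458;  α = 0.2542.
Bypass flow = 0.2542×2073 = 526.97 lb/h.

527 lb/h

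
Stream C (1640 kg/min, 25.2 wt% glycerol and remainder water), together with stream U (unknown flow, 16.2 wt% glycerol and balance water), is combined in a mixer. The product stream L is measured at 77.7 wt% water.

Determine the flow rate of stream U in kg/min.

Let U be the unknown flow. Total out = 1640 + U.
water balance: 1226.7 + 0.838·U = 0.777·(1640 + U)
(0.838 − 0.777)·U = 0.777×1640 − 1226.7 = 47.56
U = 47.56 / 0.061 = 779.67 kg/min

779.7 kg/min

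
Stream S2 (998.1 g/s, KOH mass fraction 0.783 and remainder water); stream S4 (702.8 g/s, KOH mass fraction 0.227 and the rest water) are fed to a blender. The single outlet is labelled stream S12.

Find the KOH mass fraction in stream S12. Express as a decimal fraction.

Total flow out = 998.1 + 702.8 = 1700.9 g/s.
KOH in = 998.1×0.783 + 702.8×0.227 = 941.05 g/s.
KOH mass fraction in S12 = 941.05/1700.9 = 0.553.

0.553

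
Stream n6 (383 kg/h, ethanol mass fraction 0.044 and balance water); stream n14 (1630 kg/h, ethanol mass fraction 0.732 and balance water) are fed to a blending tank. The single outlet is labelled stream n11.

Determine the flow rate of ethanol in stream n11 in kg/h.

1210 kg/h

ethanol out = ethanol in = 383×0.044 + 1630×0.732 = 1210 kg/h.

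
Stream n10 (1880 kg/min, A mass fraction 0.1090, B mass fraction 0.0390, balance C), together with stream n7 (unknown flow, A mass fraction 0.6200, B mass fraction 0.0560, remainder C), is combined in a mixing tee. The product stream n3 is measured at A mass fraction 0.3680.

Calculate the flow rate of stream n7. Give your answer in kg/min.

Let n7 be the unknown flow. Total out = 1880 + n7.
A balance: 204.92 + 0.620·n7 = 0.368·(1880 + n7)
(0.620 − 0.368)·n7 = 0.368×1880 − 204.92 = 486.92
n7 = 486.92 / 0.252 = 1932.2 kg/min

1932 kg/min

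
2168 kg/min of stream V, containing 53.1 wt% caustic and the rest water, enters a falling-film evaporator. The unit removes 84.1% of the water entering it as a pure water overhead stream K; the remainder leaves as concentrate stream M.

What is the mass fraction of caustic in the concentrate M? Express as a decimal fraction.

caustic is not removed: 2168×0.531 = 1151.2 kg/min of caustic enters M.
water entering = 2168×0.469 = 1016.8 kg/min; overhead removed = 0.841×1016.8 = 855.12 kg/min.
Concentrate = 2168 − 855.12 = 1312.9 kg/min.
Mass fraction = 1151.2/1312.9 = 0.877.

0.877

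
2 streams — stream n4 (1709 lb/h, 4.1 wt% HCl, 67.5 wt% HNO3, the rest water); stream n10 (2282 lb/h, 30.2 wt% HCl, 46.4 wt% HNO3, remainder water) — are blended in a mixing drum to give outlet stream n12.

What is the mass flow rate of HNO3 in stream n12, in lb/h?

2212 lb/h

HNO3 out = HNO3 in = 1709×0.675 + 2282×0.464 = 2212.4 lb/h.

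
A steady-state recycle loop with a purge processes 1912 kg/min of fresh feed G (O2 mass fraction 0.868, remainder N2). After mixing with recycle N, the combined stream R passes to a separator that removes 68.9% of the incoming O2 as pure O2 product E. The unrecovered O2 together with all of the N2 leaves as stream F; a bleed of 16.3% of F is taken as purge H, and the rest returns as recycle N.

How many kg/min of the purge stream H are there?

366.1 kg/min

N2 enters only via G and leaves only via the purge: 1912×0.132 = 0.163×(N2 in F), and the separator passes all N2, so N2 in R = N2 in F = 1548.4 kg/min.
O2 in R: m_A = 1912×0.868 + (1−0.163)·(1−0.689)·m_A, so m_A = 1659.6/0.7397 = 2243.7 kg/min.
F = (1−0.689)×2243.7 + 1548.4 = 2246.1 kg/min.
Purge H = 0.163×2246.1 = 366.12 kg/min.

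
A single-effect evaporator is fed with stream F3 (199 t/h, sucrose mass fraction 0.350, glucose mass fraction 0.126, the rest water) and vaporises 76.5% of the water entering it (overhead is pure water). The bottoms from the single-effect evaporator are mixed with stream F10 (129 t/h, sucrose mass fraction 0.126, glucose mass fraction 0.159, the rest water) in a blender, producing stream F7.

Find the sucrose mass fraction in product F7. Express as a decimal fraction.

Vapour removed = 0.765×0.524×199 = 79.771 t/h; concentrate = 119.23 t/h.
sucrose reaching the mixer = 69.65 (from concentrate) + 129×0.126 = 85.904 t/h.
Product flow = 119.23 + 129 = 248.23 t/h; sucrose fraction = 0.346.

0.346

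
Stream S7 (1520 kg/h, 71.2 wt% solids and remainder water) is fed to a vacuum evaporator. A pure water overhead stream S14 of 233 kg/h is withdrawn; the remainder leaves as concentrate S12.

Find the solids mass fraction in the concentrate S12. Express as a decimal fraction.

0.841

solids is not removed: 1520×0.712 = 1082.2 kg/h of solids enters S12.
Concentrate = 1520 − 233 = 1287 kg/h.
Mass fraction = 1082.2/1287 = 0.841.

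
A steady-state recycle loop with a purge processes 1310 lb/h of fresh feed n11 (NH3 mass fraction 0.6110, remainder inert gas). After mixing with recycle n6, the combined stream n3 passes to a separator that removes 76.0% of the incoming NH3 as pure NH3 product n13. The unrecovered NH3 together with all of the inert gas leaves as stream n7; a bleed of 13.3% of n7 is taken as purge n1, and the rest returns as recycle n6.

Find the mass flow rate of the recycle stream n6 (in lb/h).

inert gas enters only via n11 and leaves only via the purge: 1310×0.389 = 0.133×(inert gas in n7), and the separator passes all inert gas, so inert gas in n3 = inert gas in n7 = 3831.5 lb/h.
NH3 in n3: m_A = 1310×0.611 + (1−0.133)·(1−0.760)·m_A, so m_A = 800.41/0.7919 = 1010.7 lb/h.
n7 = (1−0.760)×1010.7 + 3831.5 = 4074.1 lb/h.
Recycle n6 = (1−0.133)×4074.1 = 3532.2 lb/h.

3532 lb/h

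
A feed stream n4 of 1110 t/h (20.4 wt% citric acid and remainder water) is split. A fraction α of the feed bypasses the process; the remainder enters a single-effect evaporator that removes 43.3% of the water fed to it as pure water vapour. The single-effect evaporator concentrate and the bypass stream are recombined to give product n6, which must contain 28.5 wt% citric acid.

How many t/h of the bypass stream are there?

All 1110×0.204 = 226.44 t/h of citric acid reaches n6, so n6 = 226.44/0.285 = 794.53 t/h and vapour = 315.47 t/h.
The evaporator receives (1−α)·1110 of feed at 0.796 water and removes 0.433 of that water:
0.433×0.796×(1−α)×1110 = 315.47
(1−α) = 315.47/382.58 = 0.8246;  α = 0.1754.
Bypass flow = 0.1754×1110 = 194.7 t/h.

194.7 t/h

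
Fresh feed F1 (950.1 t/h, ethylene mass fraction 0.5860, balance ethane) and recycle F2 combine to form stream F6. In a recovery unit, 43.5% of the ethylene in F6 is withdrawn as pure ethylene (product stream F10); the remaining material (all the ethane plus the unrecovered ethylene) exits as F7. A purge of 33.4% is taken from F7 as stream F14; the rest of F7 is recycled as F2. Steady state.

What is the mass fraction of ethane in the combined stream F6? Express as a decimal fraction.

0.5688

ethane enters only via F1 and leaves only via the purge: 950.1×0.414 = 0.334×(ethane in F7), and the recovery unit passes all ethane, so ethane in F6 = ethane in F7 = 1177.7 t/h.
ethylene in F6: m_A = 950.1×0.586 + (1−0.334)·(1−0.435)·m_A, so m_A = 556.76/0.6237 = 892.66 t/h.
F6 = 892.66 + 1177.7 = 2070.3 t/h.
ethane fraction in F6 = 1177.7/2070.3 = 0.5688.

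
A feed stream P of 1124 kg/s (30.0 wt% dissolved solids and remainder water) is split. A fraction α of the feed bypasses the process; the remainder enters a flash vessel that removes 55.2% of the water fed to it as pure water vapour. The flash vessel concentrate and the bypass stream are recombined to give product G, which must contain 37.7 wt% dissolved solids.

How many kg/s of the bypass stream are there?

All 1124×0.300 = 337.2 kg/s of dissolved solids reaches G, so G = 337.2/0.377 = 894.43 kg/s and vapour = 229.57 kg/s.
The evaporator receives (1−α)·1124 of feed at 0.700 water and removes 0.552 of that water:
0.552×0.700×(1−α)×1124 = 229.57
(1−α) = 229.57/434.31 = 0.5286;  α = 0.4714.
Bypass flow = 0.4714×1124 = 529.87 kg/s.

529.9 kg/s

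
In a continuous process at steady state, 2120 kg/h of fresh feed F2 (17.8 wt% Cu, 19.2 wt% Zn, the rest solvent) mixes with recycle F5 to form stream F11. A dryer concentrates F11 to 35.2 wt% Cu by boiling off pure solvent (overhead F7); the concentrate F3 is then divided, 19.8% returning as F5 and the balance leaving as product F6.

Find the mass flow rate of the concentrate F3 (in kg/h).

1337 kg/h

Overall Cu balance (none leaves overhead): Cu in fresh feed = Cu in product, i.e. 2120×0.178 = (1−0.198)·F3·0.352.
F3 = 377.36/(0.352×0.802) = 1336.7 kg/h.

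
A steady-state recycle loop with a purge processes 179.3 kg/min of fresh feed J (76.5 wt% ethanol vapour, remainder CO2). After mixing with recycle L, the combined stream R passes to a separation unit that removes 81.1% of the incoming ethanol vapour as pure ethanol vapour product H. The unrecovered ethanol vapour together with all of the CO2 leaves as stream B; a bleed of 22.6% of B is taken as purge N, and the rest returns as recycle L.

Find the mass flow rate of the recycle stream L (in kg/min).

167.8 kg/min

CO2 enters only via J and leaves only via the purge: 179.3×0.235 = 0.226×(CO2 in B), and the separation unit passes all CO2, so CO2 in R = CO2 in B = 186.44 kg/min.
ethanol vapour in R: m_A = 179.3×0.765 + (1−0.226)·(1−0.811)·m_A, so m_A = 137.16/0.8537 = 160.67 kg/min.
B = (1−0.811)×160.67 + 186.44 = 216.81 kg/min.
Recycle L = (1−0.226)×216.81 = 167.81 kg/min.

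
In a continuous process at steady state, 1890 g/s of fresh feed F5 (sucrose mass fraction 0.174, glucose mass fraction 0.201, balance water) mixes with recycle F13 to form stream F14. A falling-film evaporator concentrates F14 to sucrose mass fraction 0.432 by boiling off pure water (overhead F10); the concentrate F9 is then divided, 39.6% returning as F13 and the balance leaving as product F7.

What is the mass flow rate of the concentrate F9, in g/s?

Overall sucrose balance (none leaves overhead): sucrose in fresh feed = sucrose in product, i.e. 1890×0.174 = (1−0.396)·F9·0.432.
F9 = 328.86/(0.432×0.604) = 1260.3 g/s.

1260 g/s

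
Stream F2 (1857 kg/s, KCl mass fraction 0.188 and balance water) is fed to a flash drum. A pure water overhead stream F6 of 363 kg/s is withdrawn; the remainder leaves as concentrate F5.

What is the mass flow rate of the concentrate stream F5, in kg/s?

Concentrate = 1857 − 363 = 1494 kg/s.

1494 kg/s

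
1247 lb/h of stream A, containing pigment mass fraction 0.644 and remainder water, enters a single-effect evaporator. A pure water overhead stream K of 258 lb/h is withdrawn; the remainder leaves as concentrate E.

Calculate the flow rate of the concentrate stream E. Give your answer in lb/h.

989 lb/h

Concentrate = 1247 − 258 = 989 lb/h.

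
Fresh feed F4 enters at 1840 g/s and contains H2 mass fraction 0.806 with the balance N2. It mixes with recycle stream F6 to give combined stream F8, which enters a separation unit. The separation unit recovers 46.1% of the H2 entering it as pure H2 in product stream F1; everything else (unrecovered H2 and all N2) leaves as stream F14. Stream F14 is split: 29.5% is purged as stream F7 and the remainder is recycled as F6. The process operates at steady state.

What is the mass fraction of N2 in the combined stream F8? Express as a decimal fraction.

0.336

N2 enters only via F4 and leaves only via the purge: 1840×0.194 = 0.295×(N2 in F14), and the separation unit passes all N2, so N2 in F8 = N2 in F14 = 1210 g/s.
H2 in F8: m_A = 1840×0.806 + (1−0.295)·(1−0.461)·m_A, so m_A = 1483/0.6200 = 2392 g/s.
F8 = 2392 + 1210 = 3602 g/s.
N2 fraction in F8 = 1210/3602 = 0.336.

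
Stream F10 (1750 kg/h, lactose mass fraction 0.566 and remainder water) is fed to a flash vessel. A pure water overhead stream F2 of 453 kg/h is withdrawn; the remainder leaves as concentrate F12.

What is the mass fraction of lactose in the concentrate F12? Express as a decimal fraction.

lactose is not removed: 1750×0.566 = 990.5 kg/h of lactose enters F12.
Concentrate = 1750 − 453 = 1297 kg/h.
Mass fraction = 990.5/1297 = 0.764.

0.764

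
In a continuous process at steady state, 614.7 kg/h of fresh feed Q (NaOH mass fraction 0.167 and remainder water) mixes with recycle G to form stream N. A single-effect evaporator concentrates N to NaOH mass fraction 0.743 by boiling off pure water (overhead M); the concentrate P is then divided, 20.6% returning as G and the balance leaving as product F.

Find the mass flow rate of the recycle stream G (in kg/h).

Overall NaOH balance (none leaves overhead): NaOH in fresh feed = NaOH in product, i.e. 614.7×0.167 = (1−0.206)·P·0.743.
P = 102.65/(0.743×0.794) = 174.01 kg/h.
Recycle G = 0.206×174.01 = 35.846 kg/h.

35.85 kg/h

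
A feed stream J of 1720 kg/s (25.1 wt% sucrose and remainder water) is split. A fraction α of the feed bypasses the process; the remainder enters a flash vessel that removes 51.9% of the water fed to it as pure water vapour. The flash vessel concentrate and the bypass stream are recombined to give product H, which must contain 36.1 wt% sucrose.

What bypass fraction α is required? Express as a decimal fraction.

All 1720×0.251 = 431.72 kg/s of sucrose reaches H, so H = 431.72/0.361 = 1195.9 kg/s and vapour = 524.1 kg/s.
The evaporator receives (1−α)·1720 of feed at 0.749 water and removes 0.519 of that water:
0.519×0.749×(1−α)×1720 = 524.1
(1−α) = 524.1/668.62 = 0.7839;  α = 0.2161.

0.216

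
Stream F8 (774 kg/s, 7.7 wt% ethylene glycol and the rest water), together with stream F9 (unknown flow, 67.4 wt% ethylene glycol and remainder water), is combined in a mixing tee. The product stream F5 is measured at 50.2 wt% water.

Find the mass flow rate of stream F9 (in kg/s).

1851 kg/s

Let F9 be the unknown flow. Total out = 774 + F9.
water balance: 714.4 + 0.326·F9 = 0.502·(774 + F9)
(0.326 − 0.502)·F9 = 0.502×774 − 714.4 = -325.85
F9 = -325.85 / -0.176 = 1851.4 kg/s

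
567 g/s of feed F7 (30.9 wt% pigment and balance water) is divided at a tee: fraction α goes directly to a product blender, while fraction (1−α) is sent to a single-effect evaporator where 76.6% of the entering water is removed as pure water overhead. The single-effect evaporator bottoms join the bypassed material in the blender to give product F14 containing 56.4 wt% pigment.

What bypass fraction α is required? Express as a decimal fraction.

All 567×0.309 = 175.2 g/s of pigment reaches F14, so F14 = 175.2/0.564 = 310.64 g/s and vapour = 256.36 g/s.
The evaporator receives (1−α)·567 of feed at 0.691 water and removes 0.766 of that water:
0.766×0.691×(1−α)×567 = 256.36
(1−α) = 256.36/300.12 = 0.8542;  α = 0.1458.

0.146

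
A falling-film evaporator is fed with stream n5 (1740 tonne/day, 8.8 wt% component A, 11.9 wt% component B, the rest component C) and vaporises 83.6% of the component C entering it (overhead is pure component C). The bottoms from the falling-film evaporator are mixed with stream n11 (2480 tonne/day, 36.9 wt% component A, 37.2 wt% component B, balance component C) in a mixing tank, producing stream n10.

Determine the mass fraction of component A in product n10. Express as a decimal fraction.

0.3484

Vapour removed = 0.836×0.793×1740 = 1153.5 tonne/day; concentrate = 586.47 tonne/day.
component A reaching the mixer = 153.12 (from concentrate) + 2480×0.369 = 1068.2 tonne/day.
Product flow = 586.47 + 2480 = 3066.5 tonne/day; component A fraction = 0.3484.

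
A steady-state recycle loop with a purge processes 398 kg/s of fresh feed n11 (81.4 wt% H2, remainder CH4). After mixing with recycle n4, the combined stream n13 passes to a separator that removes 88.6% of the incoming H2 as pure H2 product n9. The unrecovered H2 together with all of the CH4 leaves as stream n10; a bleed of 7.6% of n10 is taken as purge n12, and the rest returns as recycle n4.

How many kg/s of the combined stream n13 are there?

CH4 enters only via n11 and leaves only via the purge: 398×0.186 = 0.076×(CH4 in n10), and the separator passes all CH4, so CH4 in n13 = CH4 in n10 = 974.05 kg/s.
H2 in n13: m_A = 398×0.814 + (1−0.076)·(1−0.886)·m_A, so m_A = 323.97/0.8947 = 362.12 kg/s.
n13 = 362.12 + 974.05 = 1336.2 kg/s.

1336 kg/s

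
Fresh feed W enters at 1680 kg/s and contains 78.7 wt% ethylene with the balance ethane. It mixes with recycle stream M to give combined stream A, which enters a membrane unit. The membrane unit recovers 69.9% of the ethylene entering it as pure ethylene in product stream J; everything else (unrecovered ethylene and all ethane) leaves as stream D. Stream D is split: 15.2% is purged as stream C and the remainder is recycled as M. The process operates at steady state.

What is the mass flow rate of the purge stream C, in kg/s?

ethane enters only via W and leaves only via the purge: 1680×0.213 = 0.152×(ethane in D), and the membrane unit passes all ethane, so ethane in A = ethane in D = 2354.2 kg/s.
ethylene in A: m_A = 1680×0.787 + (1−0.152)·(1−0.699)·m_A, so m_A = 1322.2/0.7448 = 1775.3 kg/s.
D = (1−0.699)×1775.3 + 2354.2 = 2888.6 kg/s.
Purge C = 0.152×2888.6 = 439.06 kg/s.

439.1 kg/s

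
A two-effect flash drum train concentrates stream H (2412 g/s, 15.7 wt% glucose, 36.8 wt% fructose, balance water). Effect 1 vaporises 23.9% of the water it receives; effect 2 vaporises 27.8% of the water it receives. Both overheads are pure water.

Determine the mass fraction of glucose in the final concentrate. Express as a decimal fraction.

water in feed = 2412×0.475 = 1145.7 g/s.
After stage 1: water left = (1−0.239)×1145.7 = 871.88; stream total = 2138.2 g/s.
After stage 2: water left = (1−0.278)×871.88 = 629.5; final concentrate = 1895.8 g/s.
glucose fraction = 378.68/1895.8 = 0.200.

0.200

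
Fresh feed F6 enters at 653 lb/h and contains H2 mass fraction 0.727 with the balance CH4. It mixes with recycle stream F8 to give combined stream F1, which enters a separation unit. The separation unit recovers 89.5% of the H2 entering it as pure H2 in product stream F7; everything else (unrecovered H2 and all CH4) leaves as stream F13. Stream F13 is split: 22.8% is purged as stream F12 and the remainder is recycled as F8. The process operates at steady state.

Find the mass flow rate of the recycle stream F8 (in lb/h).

645.5 lb/h

CH4 enters only via F6 and leaves only via the purge: 653×0.273 = 0.228×(CH4 in F13), and the separation unit passes all CH4, so CH4 in F1 = CH4 in F13 = 781.88 lb/h.
H2 in F1: m_A = 653×0.727 + (1−0.228)·(1−0.895)·m_A, so m_A = 474.73/0.9189 = 516.61 lb/h.
F13 = (1−0.895)×516.61 + 781.88 = 836.13 lb/h.
Recycle F8 = (1−0.228)×836.13 = 645.49 lb/h.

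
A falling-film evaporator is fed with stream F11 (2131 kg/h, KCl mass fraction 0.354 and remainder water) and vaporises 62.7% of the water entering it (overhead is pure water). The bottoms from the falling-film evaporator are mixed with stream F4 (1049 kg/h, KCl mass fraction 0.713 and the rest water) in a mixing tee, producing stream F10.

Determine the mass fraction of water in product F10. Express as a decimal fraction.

Vapour removed = 0.627×0.646×2131 = 863.14 kg/h; concentrate = 1267.9 kg/h.
water reaching the mixer = 513.48 (from concentrate) + 1049×0.287 = 814.54 kg/h.
Product flow = 1267.9 + 1049 = 2316.9 kg/h; water fraction = 0.352.

0.352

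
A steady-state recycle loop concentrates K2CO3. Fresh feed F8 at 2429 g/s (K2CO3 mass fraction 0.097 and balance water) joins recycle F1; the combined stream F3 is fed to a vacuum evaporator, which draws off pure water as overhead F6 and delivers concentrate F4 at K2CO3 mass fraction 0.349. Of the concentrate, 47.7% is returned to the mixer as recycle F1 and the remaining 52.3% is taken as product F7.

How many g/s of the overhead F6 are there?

1754 g/s

Overall K2CO3 balance (none leaves overhead): K2CO3 in fresh feed = K2CO3 in product, i.e. 2429×0.097 = (1−0.477)·F4·0.349.
F4 = 235.61/(0.349×0.523) = 1290.8 g/s.
Recycle F1 = 0.477×1290.8 = 615.73 g/s.
Combined feed F3 = 2429 + 615.73 = 3044.7 g/s.
Overhead F6 = F3 − F4 = 3044.7 − 1290.8 = 1753.9 g/s.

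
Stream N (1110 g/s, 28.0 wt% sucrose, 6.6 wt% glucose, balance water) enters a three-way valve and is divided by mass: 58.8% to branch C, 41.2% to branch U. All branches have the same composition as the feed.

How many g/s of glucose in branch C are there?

Branch C total = 0.588×1110 = 652.68 g/s.
glucose in C = 0.066×652.68 = 43.077 g/s.

43.08 g/s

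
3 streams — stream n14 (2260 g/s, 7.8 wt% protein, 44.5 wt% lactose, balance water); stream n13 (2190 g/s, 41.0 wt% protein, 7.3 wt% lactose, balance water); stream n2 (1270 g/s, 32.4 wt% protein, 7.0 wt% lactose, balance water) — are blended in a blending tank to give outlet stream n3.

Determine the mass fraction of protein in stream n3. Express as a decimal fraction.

Total flow out = 2260 + 2190 + 1270 = 5720 g/s.
protein in = 2260×0.078 + 2190×0.410 + 1270×0.324 = 1485.7 g/s.
protein mass fraction in n3 = 1485.7/5720 = 0.260.

0.260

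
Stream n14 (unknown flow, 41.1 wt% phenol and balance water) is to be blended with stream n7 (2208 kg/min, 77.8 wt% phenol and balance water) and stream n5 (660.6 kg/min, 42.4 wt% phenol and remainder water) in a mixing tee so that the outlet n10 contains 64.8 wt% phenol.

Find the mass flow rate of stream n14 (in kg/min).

586.8 kg/min

Let n14 be the unknown flow. Total out = 2868.6 + n14.
phenol balance: 1997.9 + 0.411·n14 = 0.648·(2868.6 + n14)
(0.411 − 0.648)·n14 = 0.648×2868.6 − 1997.9 = -139.07
n14 = -139.07 / -0.237 = 586.77 kg/min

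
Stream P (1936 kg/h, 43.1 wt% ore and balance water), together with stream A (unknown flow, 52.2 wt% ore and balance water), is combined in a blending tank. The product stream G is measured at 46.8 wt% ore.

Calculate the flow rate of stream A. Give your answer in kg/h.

1327 kg/h

Let A be the unknown flow. Total out = 1936 + A.
ore balance: 834.42 + 0.522·A = 0.468·(1936 + A)
(0.522 − 0.468)·A = 0.468×1936 − 834.42 = 71.632
A = 71.632 / 0.054 = 1326.5 kg/h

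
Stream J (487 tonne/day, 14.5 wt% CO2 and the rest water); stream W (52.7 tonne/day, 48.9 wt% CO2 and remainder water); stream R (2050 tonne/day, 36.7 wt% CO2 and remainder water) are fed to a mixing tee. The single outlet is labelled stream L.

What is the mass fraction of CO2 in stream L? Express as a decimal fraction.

0.328

Total flow out = 487 + 52.7 + 2050 = 2589.7 tonne/day.
CO2 in = 487×0.145 + 52.7×0.489 + 2050×0.367 = 848.74 tonne/day.
CO2 mass fraction in L = 848.74/2589.7 = 0.328.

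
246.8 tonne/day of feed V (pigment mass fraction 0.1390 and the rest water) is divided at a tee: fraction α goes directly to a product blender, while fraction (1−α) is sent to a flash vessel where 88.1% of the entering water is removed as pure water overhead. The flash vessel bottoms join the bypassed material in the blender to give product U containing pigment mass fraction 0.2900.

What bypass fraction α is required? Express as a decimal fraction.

0.314

All 246.8×0.139 = 34.305 tonne/day of pigment reaches U, so U = 34.305/0.290 = 118.29 tonne/day and vapour = 128.51 tonne/day.
The evaporator receives (1−α)·246.8 of feed at 0.861 water and removes 0.881 of that water:
0.881×0.861×(1−α)×246.8 = 128.51
(1−α) = 128.51/187.21 = 0.6864;  α = 0.3136.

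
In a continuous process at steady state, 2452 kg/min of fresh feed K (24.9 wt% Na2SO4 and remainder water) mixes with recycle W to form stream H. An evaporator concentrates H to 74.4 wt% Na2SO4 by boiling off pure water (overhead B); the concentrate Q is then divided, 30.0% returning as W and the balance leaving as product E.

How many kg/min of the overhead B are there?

1631 kg/min

Overall Na2SO4 balance (none leaves overhead): Na2SO4 in fresh feed = Na2SO4 in product, i.e. 2452×0.249 = (1−0.300)·Q·0.744.
Q = 610.55/(0.744×0.700) = 1172.3 kg/min.
Recycle W = 0.300×1172.3 = 351.7 kg/min.
Combined feed H = 2452 + 351.7 = 2803.7 kg/min.
Overhead B = H − Q = 2803.7 − 1172.3 = 1631.4 kg/min.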